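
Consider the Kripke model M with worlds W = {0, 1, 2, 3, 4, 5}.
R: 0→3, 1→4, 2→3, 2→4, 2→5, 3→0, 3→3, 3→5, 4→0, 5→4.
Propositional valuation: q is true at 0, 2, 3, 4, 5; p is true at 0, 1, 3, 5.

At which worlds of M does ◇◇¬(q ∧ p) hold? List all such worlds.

Let φ = ◇◇¬(q ∧ p). Evaluate φ at each world:
  0 (successors {3}): φ is false.
  1 (successors {4}): φ is false.
  2 (successors {3, 4, 5}): φ is true.
  3 (successors {0, 3, 5}): φ is true.
  4 (successors {0}): φ is false.
  5 (successors {4}): φ is false.
For instance, at 0:
  At 0: ◇◇¬(q ∧ p) requires ◇¬(q ∧ p) at some successor in {3}.
    At 3: ◇¬(q ∧ p) is false.
  So ◇◇¬(q ∧ p) is false at 0.
Satisfying worlds: {2, 3}

2, 3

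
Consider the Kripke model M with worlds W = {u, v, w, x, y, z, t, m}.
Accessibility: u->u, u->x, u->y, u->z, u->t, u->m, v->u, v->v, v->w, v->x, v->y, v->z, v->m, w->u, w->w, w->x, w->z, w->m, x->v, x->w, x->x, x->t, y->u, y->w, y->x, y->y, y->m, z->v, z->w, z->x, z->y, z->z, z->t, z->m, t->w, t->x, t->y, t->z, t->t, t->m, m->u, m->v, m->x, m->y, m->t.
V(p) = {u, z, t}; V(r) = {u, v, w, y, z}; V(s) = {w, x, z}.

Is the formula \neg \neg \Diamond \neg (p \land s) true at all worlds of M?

Yes

Let φ = \neg \neg \Diamond \neg (p \land s). Evaluate φ at each world:
  u (successors {u, x, y, z, t, m}): φ is true.
  v (successors {u, v, w, x, y, z, m}): φ is true.
  w (successors {u, w, x, z, m}): φ is true.
  x (successors {v, w, x, t}): φ is true.
  y (successors {u, w, x, y, m}): φ is true.
  z (successors {v, w, x, y, z, t, m}): φ is true.
  t (successors {w, x, y, z, t, m}): φ is true.
  m (successors {u, v, x, y, t}): φ is true.
For instance, at v:
  At v: \neg \Diamond \neg (p \land s) is false, so \neg \neg \Diamond \neg (p \land s) is true.
    At v: \Diamond \neg (p \land s) is true, so \neg \Diamond \neg (p \land s) is false.
      At v: \Diamond \neg (p \land s) requires \neg (p \land s) at some successor in {u, v, w, x, y, z, m}.
        \neg (p \land s) holds at u, so \Diamond \neg (p \land s) is true at v.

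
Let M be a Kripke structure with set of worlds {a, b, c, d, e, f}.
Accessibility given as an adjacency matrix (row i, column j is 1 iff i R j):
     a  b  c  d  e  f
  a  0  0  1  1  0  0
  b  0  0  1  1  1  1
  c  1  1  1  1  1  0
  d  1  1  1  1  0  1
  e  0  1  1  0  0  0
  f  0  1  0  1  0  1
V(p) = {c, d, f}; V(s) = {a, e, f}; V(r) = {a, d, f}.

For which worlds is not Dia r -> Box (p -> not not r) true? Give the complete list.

Let φ = not Dia r -> Box (p -> not not r). Evaluate φ at each world:
  a (successors {c, d}): φ is true.
  b (successors {c, d, e, f}): φ is true.
  c (successors {a, b, c, d, e}): φ is true.
  d (successors {a, b, c, d, f}): φ is true.
  e (successors {b, c}): φ is false.
  f (successors {b, d, f}): φ is true.
For instance, at a:
  At a: not Dia r is false, Box (p -> not not r) is false, so not Dia r -> Box (p -> not not r) is true.
    At a: Dia r is true, so not Dia r is false.
      At a: Dia r requires r at some successor in {c, d}.
        r holds at d, so Dia r is true at a.
    At a: Box (p -> not not r) requires p -> not not r at every successor {c, d}.
      p -> not not r fails at c, so Box (p -> not not r) is false at a.
Satisfying worlds: {a, b, c, d, f}

a, b, c, d, f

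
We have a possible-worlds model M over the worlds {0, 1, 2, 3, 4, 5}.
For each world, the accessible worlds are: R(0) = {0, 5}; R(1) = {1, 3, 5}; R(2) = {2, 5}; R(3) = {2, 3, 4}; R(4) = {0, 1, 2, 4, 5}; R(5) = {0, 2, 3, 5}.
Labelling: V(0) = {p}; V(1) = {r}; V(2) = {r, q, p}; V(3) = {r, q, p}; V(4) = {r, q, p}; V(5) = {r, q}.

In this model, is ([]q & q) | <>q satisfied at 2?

Recall that []ψ holds at a world iff ψ holds at every accessible world, and <>ψ holds iff ψ holds at some accessible world.
At 2: []q & q is true, <>q is true, so ([]q & q) | <>q is true.
  At 2: []q is true, q is true, so []q & q is true.
    At 2: []q requires q at every successor {2, 5}.
      At 2: q is true.
      At 5: q is true.
    So []q is true at 2.
  At 2: <>q requires q at some successor in {2, 5}.
    q holds at 2, so <>q is true at 2.

Yes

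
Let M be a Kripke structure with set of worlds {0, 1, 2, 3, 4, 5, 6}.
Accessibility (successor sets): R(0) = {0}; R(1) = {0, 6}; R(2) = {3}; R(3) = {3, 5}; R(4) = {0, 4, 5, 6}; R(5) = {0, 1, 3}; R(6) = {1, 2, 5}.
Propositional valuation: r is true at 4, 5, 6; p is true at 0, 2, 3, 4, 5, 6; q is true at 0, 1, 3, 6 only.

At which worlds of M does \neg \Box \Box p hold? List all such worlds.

1, 3, 4, 6

Let φ = \neg \Box \Box p. Evaluate φ at each world:
  0 (successors {0}): φ is false.
  1 (successors {0, 6}): φ is true.
  2 (successors {3}): φ is false.
  3 (successors {3, 5}): φ is true.
  4 (successors {0, 4, 5, 6}): φ is true.
  5 (successors {0, 1, 3}): φ is false.
  6 (successors {1, 2, 5}): φ is true.
For instance, at 3:
  At 3: \Box \Box p is false, so \neg \Box \Box p is true.
    At 3: \Box \Box p requires \Box p at every successor {3, 5}.
      \Box p fails at 5, so \Box \Box p is false at 3.
Satisfying worlds: {1, 3, 4, 6}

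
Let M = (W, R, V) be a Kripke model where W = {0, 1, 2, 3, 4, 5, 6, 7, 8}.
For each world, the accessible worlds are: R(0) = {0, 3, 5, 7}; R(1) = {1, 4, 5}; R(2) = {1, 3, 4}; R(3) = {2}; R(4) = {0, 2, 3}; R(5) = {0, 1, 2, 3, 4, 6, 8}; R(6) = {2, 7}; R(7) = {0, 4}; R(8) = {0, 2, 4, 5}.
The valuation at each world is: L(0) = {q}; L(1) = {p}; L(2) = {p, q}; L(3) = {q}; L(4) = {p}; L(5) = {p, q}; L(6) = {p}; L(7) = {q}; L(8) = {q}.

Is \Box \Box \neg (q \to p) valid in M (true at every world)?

Let φ = \Box \Box \neg (q \to p). Evaluate φ at each world:
  0 (successors {0, 3, 5, 7}): φ is false.
  1 (successors {1, 4, 5}): φ is false.
  2 (successors {1, 3, 4}): φ is false.
  3 (successors {2}): φ is false.
  4 (successors {0, 2, 3}): φ is false.
  5 (successors {0, 1, 2, 3, 4, 6, 8}): φ is false.
  6 (successors {2, 7}): φ is false.
  7 (successors {0, 4}): φ is false.
  8 (successors {0, 2, 4, 5}): φ is false.
Detail at 0 (counterexample):
  At 0: \Box \Box \neg (q \to p) requires \Box \neg (q \to p) at every successor {0, 3, 5, 7}.
    \Box \neg (q \to p) fails at 0, so \Box \Box \neg (q \to p) is false at 0.
      At 0: \Box \neg (q \to p) requires \neg (q \to p) at every successor {0, 3, 5, 7}.
        \neg (q \to p) fails at 5, so \Box \neg (q \to p) is false at 0.

No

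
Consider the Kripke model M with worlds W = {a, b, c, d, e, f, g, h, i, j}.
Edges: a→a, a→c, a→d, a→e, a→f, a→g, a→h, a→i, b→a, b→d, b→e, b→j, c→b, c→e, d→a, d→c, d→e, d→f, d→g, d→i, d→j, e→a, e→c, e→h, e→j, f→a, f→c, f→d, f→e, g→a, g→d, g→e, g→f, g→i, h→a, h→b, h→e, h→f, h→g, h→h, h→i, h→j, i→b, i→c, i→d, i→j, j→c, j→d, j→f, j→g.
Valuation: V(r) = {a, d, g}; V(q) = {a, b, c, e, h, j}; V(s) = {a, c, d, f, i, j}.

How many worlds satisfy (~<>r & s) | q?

6

Recall that <>ψ holds at a world iff ψ holds at some accessible world.
Let φ = (~<>r & s) | q. Evaluate φ at each world:
  a (successors {a, c, d, e, f, g, h, i}): φ is true.
  b (successors {a, d, e, j}): φ is true.
  c (successors {b, e}): φ is true.
  d (successors {a, c, e, f, g, i, j}): φ is false.
  e (successors {a, c, h, j}): φ is true.
  f (successors {a, c, d, e}): φ is false.
  g (successors {a, d, e, f, i}): φ is false.
  h (successors {a, b, e, f, g, h, i, j}): φ is true.
  i (successors {b, c, d, j}): φ is false.
  j (successors {c, d, f, g}): φ is true.
For instance, at c:
  At c: ~<>r & s is true, q is true, so (~<>r & s) | q is true.
    At c: ~<>r is true, s is true, so ~<>r & s is true.
      At c: <>r is false, so ~<>r is true.
Satisfying worlds: {a, b, c, e, h, j}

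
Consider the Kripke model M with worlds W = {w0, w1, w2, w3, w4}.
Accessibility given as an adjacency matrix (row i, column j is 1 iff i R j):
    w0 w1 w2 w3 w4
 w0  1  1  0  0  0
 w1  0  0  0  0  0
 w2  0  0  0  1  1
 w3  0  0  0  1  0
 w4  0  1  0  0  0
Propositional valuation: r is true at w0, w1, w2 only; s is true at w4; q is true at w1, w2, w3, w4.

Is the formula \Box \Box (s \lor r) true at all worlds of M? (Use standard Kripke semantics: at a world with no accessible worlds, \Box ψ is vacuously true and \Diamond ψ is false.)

Let φ = \Box \Box (s \lor r). Evaluate φ at each world:
  w0 (successors {w0, w1}): φ is true.
  w1 (successors ∅): φ is true.
  w2 (successors {w3, w4}): φ is false.
  w3 (successors {w3}): φ is false.
  w4 (successors {w1}): φ is true.
Detail at w2 (counterexample):
  At w2: \Box \Box (s \lor r) requires \Box (s \lor r) at every successor {w3, w4}.
    \Box (s \lor r) fails at w3, so \Box \Box (s \lor r) is false at w2.
      At w3: \Box (s \lor r) requires s \lor r at every successor {w3}.
        s \lor r fails at w3, so \Box (s \lor r) is false at w3.

No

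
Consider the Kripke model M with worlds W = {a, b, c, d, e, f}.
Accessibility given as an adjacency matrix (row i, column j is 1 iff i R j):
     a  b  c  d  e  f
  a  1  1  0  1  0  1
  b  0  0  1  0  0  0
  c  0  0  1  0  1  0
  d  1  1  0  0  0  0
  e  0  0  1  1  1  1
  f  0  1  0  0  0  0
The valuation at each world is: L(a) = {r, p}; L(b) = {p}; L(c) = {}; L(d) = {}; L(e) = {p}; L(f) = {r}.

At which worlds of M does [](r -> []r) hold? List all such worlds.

b, c, f

Let φ = [](r -> []r). Evaluate φ at each world:
  a (successors {a, b, d, f}): φ is false.
  b (successors {c}): φ is true.
  c (successors {c, e}): φ is true.
  d (successors {a, b}): φ is false.
  e (successors {c, d, e, f}): φ is false.
  f (successors {b}): φ is true.
For instance, at a:
  At a: [](r -> []r) requires r -> []r at every successor {a, b, d, f}.
    r -> []r fails at a, so [](r -> []r) is false at a.
      At a: r is true, []r is false, so r -> []r is false.
Satisfying worlds: {b, c, f}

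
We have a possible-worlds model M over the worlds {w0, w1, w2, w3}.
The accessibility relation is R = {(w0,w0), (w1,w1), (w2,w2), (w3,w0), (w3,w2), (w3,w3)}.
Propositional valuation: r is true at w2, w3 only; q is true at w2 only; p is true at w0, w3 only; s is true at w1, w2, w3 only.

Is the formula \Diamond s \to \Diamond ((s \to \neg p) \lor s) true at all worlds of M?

Yes

Recall that \Diamond ψ holds at a world iff ψ holds at some accessible world.
Let φ = \Diamond s \to \Diamond ((s \to \neg p) \lor s). Evaluate φ at each world:
  w0 (successors {w0}): φ is true.
  w1 (successors {w1}): φ is true.
  w2 (successors {w2}): φ is true.
  w3 (successors {w0, w2, w3}): φ is true.
For instance, at w0:
  At w0: \Diamond s is false, \Diamond ((s \to \neg p) \lor s) is true, so \Diamond s \to \Diamond ((s \to \neg p) \lor s) is true.
    At w0: \Diamond s requires s at some successor in {w0}.
      At w0: s is false.
    So \Diamond s is false at w0.
    At w0: \Diamond ((s \to \neg p) \lor s) requires (s \to \neg p) \lor s at some successor in {w0}.
      (s \to \neg p) \lor s holds at w0, so \Diamond ((s \to \neg p) \lor s) is true at w0.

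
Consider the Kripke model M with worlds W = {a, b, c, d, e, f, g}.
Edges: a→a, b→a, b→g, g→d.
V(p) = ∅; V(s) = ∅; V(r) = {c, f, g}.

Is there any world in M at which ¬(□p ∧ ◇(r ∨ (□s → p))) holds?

Yes

Let φ = ¬(□p ∧ ◇(r ∨ (□s → p))). Evaluate φ at each world:
  a (successors {a}): φ is true.
  b (successors {a, g}): φ is true.
  c (successors ∅): φ is true.
  d (successors ∅): φ is true.
  e (successors ∅): φ is true.
  f (successors ∅): φ is true.
  g (successors {d}): φ is true.
Detail at a (witness):
  At a: □p ∧ ◇(r ∨ (□s → p)) is false, so ¬(□p ∧ ◇(r ∨ (□s → p))) is true.
    At a: □p is false, ◇(r ∨ (□s → p)) is true, so □p ∧ ◇(r ∨ (□s → p)) is false.
      At a: □p requires p at every successor {a}.
        p fails at a, so □p is false at a.
      At a: ◇(r ∨ (□s → p)) requires r ∨ (□s → p) at some successor in {a}.
        r ∨ (□s → p) holds at a, so ◇(r ∨ (□s → p)) is true at a.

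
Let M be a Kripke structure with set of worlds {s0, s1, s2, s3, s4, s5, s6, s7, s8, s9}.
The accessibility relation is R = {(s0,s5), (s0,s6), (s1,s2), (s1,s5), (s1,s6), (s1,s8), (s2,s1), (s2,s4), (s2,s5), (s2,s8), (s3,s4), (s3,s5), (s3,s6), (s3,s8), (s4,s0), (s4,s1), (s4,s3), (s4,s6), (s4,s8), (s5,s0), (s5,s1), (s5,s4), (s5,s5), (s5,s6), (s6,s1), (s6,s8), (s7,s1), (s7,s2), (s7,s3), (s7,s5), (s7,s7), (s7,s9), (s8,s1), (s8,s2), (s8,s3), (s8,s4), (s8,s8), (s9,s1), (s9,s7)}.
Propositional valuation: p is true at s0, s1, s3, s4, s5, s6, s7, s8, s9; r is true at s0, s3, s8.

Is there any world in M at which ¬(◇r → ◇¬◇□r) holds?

No

Let φ = ¬(◇r → ◇¬◇□r). Evaluate φ at each world:
  s0 (successors {s5, s6}): φ is false.
  s1 (successors {s2, s5, s6, s8}): φ is false.
  s2 (successors {s1, s4, s5, s8}): φ is false.
  s3 (successors {s4, s5, s6, s8}): φ is false.
  s4 (successors {s0, s1, s3, s6, s8}): φ is false.
  s5 (successors {s0, s1, s4, s5, s6}): φ is false.
  s6 (successors {s1, s8}): φ is false.
  s7 (successors {s1, s2, s3, s5, s7, s9}): φ is false.
  s8 (successors {s1, s2, s3, s4, s8}): φ is false.
  s9 (successors {s1, s7}): φ is false.
For instance, at s7:
  At s7: ◇r → ◇¬◇□r is true, so ¬(◇r → ◇¬◇□r) is false.
    At s7: ◇r is true, ◇¬◇□r is true, so ◇r → ◇¬◇□r is true.
      At s7: ◇r requires r at some successor in {s1, s2, s3, s5, s7, s9}.
        r holds at s3, so ◇r is true at s7.
      At s7: ◇¬◇□r requires ¬◇□r at some successor in {s1, s2, s3, s5, s7, s9}.
        ¬◇□r holds at s1, so ◇¬◇□r is true at s7.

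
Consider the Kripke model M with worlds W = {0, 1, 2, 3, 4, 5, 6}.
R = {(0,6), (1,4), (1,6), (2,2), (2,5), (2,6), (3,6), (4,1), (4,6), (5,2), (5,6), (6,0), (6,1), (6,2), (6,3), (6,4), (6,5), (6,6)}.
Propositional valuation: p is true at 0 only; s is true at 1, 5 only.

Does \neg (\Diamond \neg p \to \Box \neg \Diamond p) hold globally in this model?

Let φ = \neg (\Diamond \neg p \to \Box \neg \Diamond p). Evaluate φ at each world:
  0 (successors {6}): φ is true.
  1 (successors {4, 6}): φ is true.
  2 (successors {2, 5, 6}): φ is true.
  3 (successors {6}): φ is true.
  4 (successors {1, 6}): φ is true.
  5 (successors {2, 6}): φ is true.
  6 (successors {0, 1, 2, 3, 4, 5, 6}): φ is true.
For instance, at 5:
  At 5: \Diamond \neg p \to \Box \neg \Diamond p is false, so \neg (\Diamond \neg p \to \Box \neg \Diamond p) is true.
    At 5: \Diamond \neg p is true, \Box \neg \Diamond p is false, so \Diamond \neg p \to \Box \neg \Diamond p is false.
      At 5: \Diamond \neg p requires \neg p at some successor in {2, 6}.
        \neg p holds at 2, so \Diamond \neg p is true at 5.
      At 5: \Box \neg \Diamond p requires \neg \Diamond p at every successor {2, 6}.
        \neg \Diamond p fails at 6, so \Box \neg \Diamond p is false at 5.

Yes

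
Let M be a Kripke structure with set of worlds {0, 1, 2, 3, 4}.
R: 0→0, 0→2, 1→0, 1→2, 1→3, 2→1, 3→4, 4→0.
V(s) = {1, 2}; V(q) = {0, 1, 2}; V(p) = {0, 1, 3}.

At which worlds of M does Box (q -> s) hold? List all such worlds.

2, 3

Let φ = Box (q -> s). Evaluate φ at each world:
  0 (successors {0, 2}): φ is false.
  1 (successors {0, 2, 3}): φ is false.
  2 (successors {1}): φ is true.
  3 (successors {4}): φ is true.
  4 (successors {0}): φ is false.
For instance, at 3:
  At 3: Box (q -> s) requires q -> s at every successor {4}.
    At 4: q -> s is true.
  So Box (q -> s) is true at 3.
Satisfying worlds: {2, 3}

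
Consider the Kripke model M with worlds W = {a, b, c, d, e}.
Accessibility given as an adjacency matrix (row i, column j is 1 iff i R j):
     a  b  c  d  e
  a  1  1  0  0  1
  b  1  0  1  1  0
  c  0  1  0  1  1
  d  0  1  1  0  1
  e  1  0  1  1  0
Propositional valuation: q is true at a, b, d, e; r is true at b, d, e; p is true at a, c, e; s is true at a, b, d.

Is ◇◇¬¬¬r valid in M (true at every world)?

Yes

Let φ = ◇◇¬¬¬r. Evaluate φ at each world:
  a (successors {a, b, e}): φ is true.
  b (successors {a, c, d}): φ is true.
  c (successors {b, d, e}): φ is true.
  d (successors {b, c, e}): φ is true.
  e (successors {a, c, d}): φ is true.
For instance, at b:
  At b: ◇◇¬¬¬r requires ◇¬¬¬r at some successor in {a, c, d}.
    ◇¬¬¬r holds at a, so ◇◇¬¬¬r is true at b.
      At a: ◇¬¬¬r requires ¬¬¬r at some successor in {a, b, e}.
        ¬¬¬r holds at a, so ◇¬¬¬r is true at a.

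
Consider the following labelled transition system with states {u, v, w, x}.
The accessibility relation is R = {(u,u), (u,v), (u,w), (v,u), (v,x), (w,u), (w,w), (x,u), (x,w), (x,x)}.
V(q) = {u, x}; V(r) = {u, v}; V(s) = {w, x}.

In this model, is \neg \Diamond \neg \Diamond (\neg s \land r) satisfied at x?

At x: \Diamond \neg \Diamond (\neg s \land r) is false, so \neg \Diamond \neg \Diamond (\neg s \land r) is true.
  At x: \Diamond \neg \Diamond (\neg s \land r) requires \neg \Diamond (\neg s \land r) at some successor in {u, w, x}.
    At u: \neg \Diamond (\neg s \land r) is false.
    At w: \neg \Diamond (\neg s \land r) is false.
    At x: \neg \Diamond (\neg s \land r) is false.
  So \Diamond \neg \Diamond (\neg s \land r) is false at x.

Yes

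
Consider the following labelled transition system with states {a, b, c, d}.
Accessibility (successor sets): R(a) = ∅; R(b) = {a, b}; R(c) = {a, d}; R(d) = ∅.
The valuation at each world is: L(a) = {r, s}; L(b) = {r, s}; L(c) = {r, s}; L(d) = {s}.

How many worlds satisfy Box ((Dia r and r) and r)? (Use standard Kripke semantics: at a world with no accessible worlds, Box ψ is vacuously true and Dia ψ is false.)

Let φ = Box ((Dia r and r) and r). Evaluate φ at each world:
  a (successors ∅): φ is true.
  b (successors {a, b}): φ is false.
  c (successors {a, d}): φ is false.
  d (successors ∅): φ is true.
For instance, at b:
  At b: Box ((Dia r and r) and r) requires (Dia r and r) and r at every successor {a, b}.
    (Dia r and r) and r fails at a, so Box ((Dia r and r) and r) is false at b.
      At a: Dia r and r is false, r is true, so (Dia r and r) and r is false.
Satisfying worlds: {a, d}

2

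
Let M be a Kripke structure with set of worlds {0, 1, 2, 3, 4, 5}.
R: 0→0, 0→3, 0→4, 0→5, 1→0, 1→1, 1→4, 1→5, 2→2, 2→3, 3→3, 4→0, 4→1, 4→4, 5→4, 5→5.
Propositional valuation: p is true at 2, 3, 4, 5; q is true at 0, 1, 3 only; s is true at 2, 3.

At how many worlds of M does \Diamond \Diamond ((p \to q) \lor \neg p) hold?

6

Let φ = \Diamond \Diamond ((p \to q) \lor \neg p). Evaluate φ at each world:
  0 (successors {0, 3, 4, 5}): φ is true.
  1 (successors {0, 1, 4, 5}): φ is true.
  2 (successors {2, 3}): φ is true.
  3 (successors {3}): φ is true.
  4 (successors {0, 1, 4}): φ is true.
  5 (successors {4, 5}): φ is true.
For instance, at 0:
  At 0: \Diamond \Diamond ((p \to q) \lor \neg p) requires \Diamond ((p \to q) \lor \neg p) at some successor in {0, 3, 4, 5}.
    \Diamond ((p \to q) \lor \neg p) holds at 0, so \Diamond \Diamond ((p \to q) \lor \neg p) is true at 0.
      At 0: \Diamond ((p \to q) \lor \neg p) requires (p \to q) \lor \neg p at some successor in {0, 3, 4, 5}.
        (p \to q) \lor \neg p holds at 0, so \Diamond ((p \to q) \lor \neg p) is true at 0.
Satisfying worlds: {0, 1, 2, 3, 4, 5}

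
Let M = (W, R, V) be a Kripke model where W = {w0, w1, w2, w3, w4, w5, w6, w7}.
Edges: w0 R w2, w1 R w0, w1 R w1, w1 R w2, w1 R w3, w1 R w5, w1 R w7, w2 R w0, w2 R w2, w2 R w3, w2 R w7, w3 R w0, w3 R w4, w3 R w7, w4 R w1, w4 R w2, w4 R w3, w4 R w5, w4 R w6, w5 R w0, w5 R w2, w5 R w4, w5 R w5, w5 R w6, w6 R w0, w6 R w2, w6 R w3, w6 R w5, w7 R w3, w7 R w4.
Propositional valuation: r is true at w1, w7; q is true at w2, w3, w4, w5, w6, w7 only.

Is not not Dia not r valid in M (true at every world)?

Recall that Dia ψ holds at a world iff ψ holds at some accessible world.
Let φ = not not Dia not r. Evaluate φ at each world:
  w0 (successors {w2}): φ is true.
  w1 (successors {w0, w1, w2, w3, w5, w7}): φ is true.
  w2 (successors {w0, w2, w3, w7}): φ is true.
  w3 (successors {w0, w4, w7}): φ is true.
  w4 (successors {w1, w2, w3, w5, w6}): φ is true.
  w5 (successors {w0, w2, w4, w5, w6}): φ is true.
  w6 (successors {w0, w2, w3, w5}): φ is true.
  w7 (successors {w3, w4}): φ is true.
For instance, at w0:
  At w0: not Dia not r is false, so not not Dia not r is true.
    At w0: Dia not r is true, so not Dia not r is false.
      At w0: Dia not r requires not r at some successor in {w2}.
        not r holds at w2, so Dia not r is true at w0.

Yes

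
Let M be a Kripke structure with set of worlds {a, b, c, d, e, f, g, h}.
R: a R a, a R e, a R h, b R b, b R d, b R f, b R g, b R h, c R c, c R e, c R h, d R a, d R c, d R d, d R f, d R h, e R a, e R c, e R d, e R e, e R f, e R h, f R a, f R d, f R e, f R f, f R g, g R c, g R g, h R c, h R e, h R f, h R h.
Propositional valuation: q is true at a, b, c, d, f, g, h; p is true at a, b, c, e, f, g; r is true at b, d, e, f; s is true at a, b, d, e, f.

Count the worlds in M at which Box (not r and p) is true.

Recall that Box ψ holds at a world iff ψ holds at every accessible world, and Dia ψ holds iff ψ holds at some accessible world.
Let φ = Box (not r and p). Evaluate φ at each world:
  a (successors {a, e, h}): φ is false.
  b (successors {b, d, f, g, h}): φ is false.
  c (successors {c, e, h}): φ is false.
  d (successors {a, c, d, f, h}): φ is false.
  e (successors {a, c, d, e, f, h}): φ is false.
  f (successors {a, d, e, f, g}): φ is false.
  g (successors {c, g}): φ is true.
  h (successors {c, e, f, h}): φ is false.
For instance, at f:
  At f: Box (not r and p) requires not r and p at every successor {a, d, e, f, g}.
    not r and p fails at d, so Box (not r and p) is false at f.
Satisfying worlds: {g}

1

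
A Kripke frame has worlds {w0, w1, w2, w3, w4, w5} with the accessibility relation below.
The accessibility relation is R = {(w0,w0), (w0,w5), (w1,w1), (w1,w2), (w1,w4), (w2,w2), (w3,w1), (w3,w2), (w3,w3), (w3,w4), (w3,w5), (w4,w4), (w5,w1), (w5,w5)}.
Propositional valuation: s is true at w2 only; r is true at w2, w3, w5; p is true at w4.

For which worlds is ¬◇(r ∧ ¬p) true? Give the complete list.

Let φ = ¬◇(r ∧ ¬p). Evaluate φ at each world:
  w0 (successors {w0, w5}): φ is false.
  w1 (successors {w1, w2, w4}): φ is false.
  w2 (successors {w2}): φ is false.
  w3 (successors {w1, w2, w3, w4, w5}): φ is false.
  w4 (successors {w4}): φ is true.
  w5 (successors {w1, w5}): φ is false.
For instance, at w5:
  At w5: ◇(r ∧ ¬p) is true, so ¬◇(r ∧ ¬p) is false.
    At w5: ◇(r ∧ ¬p) requires r ∧ ¬p at some successor in {w1, w5}.
      r ∧ ¬p holds at w5, so ◇(r ∧ ¬p) is true at w5.
Satisfying worlds: {w4}

w4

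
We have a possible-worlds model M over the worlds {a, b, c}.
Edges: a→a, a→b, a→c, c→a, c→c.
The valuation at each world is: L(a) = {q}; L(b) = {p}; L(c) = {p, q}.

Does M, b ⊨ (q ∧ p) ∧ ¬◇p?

Recall that ◇ψ holds at a world iff ψ holds at some accessible world.
At b: q ∧ p is false, ¬◇p is true, so (q ∧ p) ∧ ¬◇p is false.
  At b: ◇p is false, so ¬◇p is true.
    At b: no accessible worlds, so ◇p is false.

No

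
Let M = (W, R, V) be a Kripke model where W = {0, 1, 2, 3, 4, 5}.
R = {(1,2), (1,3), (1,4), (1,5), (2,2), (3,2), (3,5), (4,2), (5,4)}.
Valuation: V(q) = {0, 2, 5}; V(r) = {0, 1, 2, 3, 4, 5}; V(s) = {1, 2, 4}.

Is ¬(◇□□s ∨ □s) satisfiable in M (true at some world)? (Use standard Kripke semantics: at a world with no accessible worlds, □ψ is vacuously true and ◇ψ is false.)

Recall that □ψ holds at a world iff ψ holds at every accessible world, and ◇ψ holds iff ψ holds at some accessible world.
Let φ = ¬(◇□□s ∨ □s). Evaluate φ at each world:
  0 (successors ∅): φ is false.
  1 (successors {2, 3, 4, 5}): φ is false.
  2 (successors {2}): φ is false.
  3 (successors {2, 5}): φ is false.
  4 (successors {2}): φ is false.
  5 (successors {4}): φ is false.
For instance, at 3:
  At 3: ◇□□s ∨ □s is true, so ¬(◇□□s ∨ □s) is false.
    At 3: ◇□□s is true, □s is false, so ◇□□s ∨ □s is true.
      At 3: ◇□□s requires □□s at some successor in {2, 5}.
        □□s holds at 2, so ◇□□s is true at 3.
      At 3: □s requires s at every successor {2, 5}.
        s fails at 5, so □s is false at 3.

No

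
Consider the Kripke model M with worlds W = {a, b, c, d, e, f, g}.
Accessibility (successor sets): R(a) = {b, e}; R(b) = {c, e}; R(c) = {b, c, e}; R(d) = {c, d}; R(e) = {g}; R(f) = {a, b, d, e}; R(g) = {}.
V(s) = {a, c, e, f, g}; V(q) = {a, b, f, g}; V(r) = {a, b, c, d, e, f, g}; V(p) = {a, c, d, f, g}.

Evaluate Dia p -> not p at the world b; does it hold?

Yes

At b: Dia p is true, not p is true, so Dia p -> not p is true.
  At b: Dia p requires p at some successor in {c, e}.
    p holds at c, so Dia p is true at b.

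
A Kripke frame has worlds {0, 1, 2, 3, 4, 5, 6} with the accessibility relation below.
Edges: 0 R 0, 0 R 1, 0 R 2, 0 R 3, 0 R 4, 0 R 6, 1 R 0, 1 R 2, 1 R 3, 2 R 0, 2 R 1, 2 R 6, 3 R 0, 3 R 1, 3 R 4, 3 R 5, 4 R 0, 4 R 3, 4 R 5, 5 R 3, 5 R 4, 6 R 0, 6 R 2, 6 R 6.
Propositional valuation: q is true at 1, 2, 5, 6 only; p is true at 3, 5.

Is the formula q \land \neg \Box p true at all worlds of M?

Let φ = q \land \neg \Box p. Evaluate φ at each world:
  0 (successors {0, 1, 2, 3, 4, 6}): φ is false.
  1 (successors {0, 2, 3}): φ is true.
  2 (successors {0, 1, 6}): φ is true.
  3 (successors {0, 1, 4, 5}): φ is false.
  4 (successors {0, 3, 5}): φ is false.
  5 (successors {3, 4}): φ is true.
  6 (successors {0, 2, 6}): φ is true.
Detail at 0 (counterexample):
  At 0: q is false, \neg \Box p is true, so q \land \neg \Box p is false.
    At 0: \Box p is false, so \neg \Box p is true.
      At 0: \Box p requires p at every successor {0, 1, 2, 3, 4, 6}.
        p fails at 0, so \Box p is false at 0.

No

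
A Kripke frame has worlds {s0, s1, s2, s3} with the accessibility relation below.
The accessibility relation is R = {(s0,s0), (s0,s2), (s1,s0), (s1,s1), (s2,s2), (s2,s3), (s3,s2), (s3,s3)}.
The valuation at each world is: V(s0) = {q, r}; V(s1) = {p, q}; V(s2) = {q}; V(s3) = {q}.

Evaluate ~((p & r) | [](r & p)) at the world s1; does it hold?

Yes

Recall that []ψ holds at a world iff ψ holds at every accessible world, and <>ψ holds iff ψ holds at some accessible world.
At s1: (p & r) | [](r & p) is false, so ~((p & r) | [](r & p)) is true.
  At s1: p & r is false, [](r & p) is false, so (p & r) | [](r & p) is false.
    At s1: [](r & p) requires r & p at every successor {s0, s1}.
      r & p fails at s0, so [](r & p) is false at s1.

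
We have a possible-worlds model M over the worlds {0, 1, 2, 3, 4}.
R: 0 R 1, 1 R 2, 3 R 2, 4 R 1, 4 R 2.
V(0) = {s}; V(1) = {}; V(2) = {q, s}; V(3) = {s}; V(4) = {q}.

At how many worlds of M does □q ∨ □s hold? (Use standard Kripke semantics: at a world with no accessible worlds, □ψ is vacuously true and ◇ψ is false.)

Recall that □ψ holds at a world iff ψ holds at every accessible world, and ◇ψ holds iff ψ holds at some accessible world.
Let φ = □q ∨ □s. Evaluate φ at each world:
  0 (successors {1}): φ is false.
  1 (successors {2}): φ is true.
  2 (successors ∅): φ is true.
  3 (successors {2}): φ is true.
  4 (successors {1, 2}): φ is false.
For instance, at 3:
  At 3: □q is true, □s is true, so □q ∨ □s is true.
    At 3: □q requires q at every successor {2}.
      At 2: q is true.
    So □q is true at 3.
    At 3: □s requires s at every successor {2}.
      At 2: s is true.
    So □s is true at 3.
Satisfying worlds: {1, 2, 3}

3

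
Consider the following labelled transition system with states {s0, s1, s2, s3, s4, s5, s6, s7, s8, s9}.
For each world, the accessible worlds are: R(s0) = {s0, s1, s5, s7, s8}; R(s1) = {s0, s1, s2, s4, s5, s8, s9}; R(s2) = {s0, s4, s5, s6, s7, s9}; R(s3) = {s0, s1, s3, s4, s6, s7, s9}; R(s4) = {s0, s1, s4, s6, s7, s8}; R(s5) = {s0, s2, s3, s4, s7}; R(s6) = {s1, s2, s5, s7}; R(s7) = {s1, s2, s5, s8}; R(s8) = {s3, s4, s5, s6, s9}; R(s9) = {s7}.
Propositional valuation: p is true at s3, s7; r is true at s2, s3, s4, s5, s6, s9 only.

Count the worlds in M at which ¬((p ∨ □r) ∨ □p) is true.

Recall that □ψ holds at a world iff ψ holds at every accessible world, and ◇ψ holds iff ψ holds at some accessible world.
Let φ = ¬((p ∨ □r) ∨ □p). Evaluate φ at each world:
  s0 (successors {s0, s1, s5, s7, s8}): φ is true.
  s1 (successors {s0, s1, s2, s4, s5, s8, s9}): φ is true.
  s2 (successors {s0, s4, s5, s6, s7, s9}): φ is true.
  s3 (successors {s0, s1, s3, s4, s6, s7, s9}): φ is false.
  s4 (successors {s0, s1, s4, s6, s7, s8}): φ is true.
  s5 (successors {s0, s2, s3, s4, s7}): φ is true.
  s6 (successors {s1, s2, s5, s7}): φ is true.
  s7 (successors {s1, s2, s5, s8}): φ is false.
  s8 (successors {s3, s4, s5, s6, s9}): φ is false.
  s9 (successors {s7}): φ is false.
For instance, at s7:
  At s7: (p ∨ □r) ∨ □p is true, so ¬((p ∨ □r) ∨ □p) is false.
    At s7: p ∨ □r is true, □p is false, so (p ∨ □r) ∨ □p is true.
      At s7: p is true, □r is false, so p ∨ □r is true.
      At s7: □p requires p at every successor {s1, s2, s5, s8}.
        p fails at s1, so □p is false at s7.
Satisfying worlds: {s0, s1, s2, s4, s5, s6}

6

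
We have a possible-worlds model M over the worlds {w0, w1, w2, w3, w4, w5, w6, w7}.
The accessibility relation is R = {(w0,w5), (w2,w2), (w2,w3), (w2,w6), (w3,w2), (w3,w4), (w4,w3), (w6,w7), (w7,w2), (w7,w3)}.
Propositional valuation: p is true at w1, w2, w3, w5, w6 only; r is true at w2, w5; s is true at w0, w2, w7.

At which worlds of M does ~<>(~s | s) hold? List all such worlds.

Let φ = ~<>(~s | s). Evaluate φ at each world:
  w0 (successors {w5}): φ is false.
  w1 (successors ∅): φ is true.
  w2 (successors {w2, w3, w6}): φ is false.
  w3 (successors {w2, w4}): φ is false.
  w4 (successors {w3}): φ is false.
  w5 (successors ∅): φ is true.
  w6 (successors {w7}): φ is false.
  w7 (successors {w2, w3}): φ is false.
For instance, at w3:
  At w3: <>(~s | s) is true, so ~<>(~s | s) is false.
    At w3: <>(~s | s) requires ~s | s at some successor in {w2, w4}.
      ~s | s holds at w2, so <>(~s | s) is true at w3.
Satisfying worlds: {w1, w5}

w1, w5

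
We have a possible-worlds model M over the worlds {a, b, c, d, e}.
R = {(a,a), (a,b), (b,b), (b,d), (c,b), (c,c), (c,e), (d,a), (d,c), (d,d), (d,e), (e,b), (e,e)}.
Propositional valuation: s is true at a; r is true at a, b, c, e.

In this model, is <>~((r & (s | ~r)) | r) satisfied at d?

Recall that <>ψ holds at a world iff ψ holds at some accessible world.
At d: <>~((r & (s | ~r)) | r) requires ~((r & (s | ~r)) | r) at some successor in {a, c, d, e}.
  ~((r & (s | ~r)) | r) holds at d, so <>~((r & (s | ~r)) | r) is true at d.

Yes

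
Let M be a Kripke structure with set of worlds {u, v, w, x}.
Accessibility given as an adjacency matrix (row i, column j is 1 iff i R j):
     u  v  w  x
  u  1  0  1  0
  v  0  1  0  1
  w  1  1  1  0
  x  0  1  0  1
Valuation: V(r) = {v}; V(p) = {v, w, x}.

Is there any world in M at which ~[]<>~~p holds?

No

Let φ = ~[]<>~~p. Evaluate φ at each world:
  u (successors {u, w}): φ is false.
  v (successors {v, x}): φ is false.
  w (successors {u, v, w}): φ is false.
  x (successors {v, x}): φ is false.
For instance, at u:
  At u: []<>~~p is true, so ~[]<>~~p is false.
    At u: []<>~~p requires <>~~p at every successor {u, w}.
      At u: <>~~p is true.
      At w: <>~~p is true.
    So []<>~~p is true at u.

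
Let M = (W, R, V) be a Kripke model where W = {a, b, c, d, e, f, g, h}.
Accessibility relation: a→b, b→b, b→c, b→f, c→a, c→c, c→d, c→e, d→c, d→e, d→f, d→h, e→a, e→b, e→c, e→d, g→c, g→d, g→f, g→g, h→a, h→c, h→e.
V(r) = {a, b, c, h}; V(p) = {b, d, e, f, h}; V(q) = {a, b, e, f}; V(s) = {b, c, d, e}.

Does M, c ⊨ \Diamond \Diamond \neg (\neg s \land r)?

At c: \Diamond \Diamond \neg (\neg s \land r) requires \Diamond \neg (\neg s \land r) at some successor in {a, c, d, e}.
  \Diamond \neg (\neg s \land r) holds at a, so \Diamond \Diamond \neg (\neg s \land r) is true at c.
    At a: \Diamond \neg (\neg s \land r) requires \neg (\neg s \land r) at some successor in {b}.
      \neg (\neg s \land r) holds at b, so \Diamond \neg (\neg s \land r) is true at a.

Yes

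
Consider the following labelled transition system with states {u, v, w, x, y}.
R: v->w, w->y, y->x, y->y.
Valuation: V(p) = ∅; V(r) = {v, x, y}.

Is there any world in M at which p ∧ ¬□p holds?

Let φ = p ∧ ¬□p. Evaluate φ at each world:
  u (successors ∅): φ is false.
  v (successors {w}): φ is false.
  w (successors {y}): φ is false.
  x (successors ∅): φ is false.
  y (successors {x, y}): φ is false.
For instance, at y:
  At y: p is false, ¬□p is true, so p ∧ ¬□p is false.
    At y: □p is false, so ¬□p is true.
      At y: □p requires p at every successor {x, y}.
        p fails at x, so □p is false at y.

No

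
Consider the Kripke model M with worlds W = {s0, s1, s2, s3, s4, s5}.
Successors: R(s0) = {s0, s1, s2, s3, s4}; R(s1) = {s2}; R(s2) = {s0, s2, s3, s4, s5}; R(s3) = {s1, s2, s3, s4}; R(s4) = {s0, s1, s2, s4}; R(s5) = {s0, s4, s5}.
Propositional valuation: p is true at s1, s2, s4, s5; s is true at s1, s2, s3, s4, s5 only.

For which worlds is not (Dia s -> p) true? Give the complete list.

Let φ = not (Dia s -> p). Evaluate φ at each world:
  s0 (successors {s0, s1, s2, s3, s4}): φ is true.
  s1 (successors {s2}): φ is false.
  s2 (successors {s0, s2, s3, s4, s5}): φ is false.
  s3 (successors {s1, s2, s3, s4}): φ is true.
  s4 (successors {s0, s1, s2, s4}): φ is false.
  s5 (successors {s0, s4, s5}): φ is false.
For instance, at s2:
  At s2: Dia s -> p is true, so not (Dia s -> p) is false.
    At s2: Dia s is true, p is true, so Dia s -> p is true.
      At s2: Dia s requires s at some successor in {s0, s2, s3, s4, s5}.
        s holds at s2, so Dia s is true at s2.
Satisfying worlds: {s0, s3}

s0, s3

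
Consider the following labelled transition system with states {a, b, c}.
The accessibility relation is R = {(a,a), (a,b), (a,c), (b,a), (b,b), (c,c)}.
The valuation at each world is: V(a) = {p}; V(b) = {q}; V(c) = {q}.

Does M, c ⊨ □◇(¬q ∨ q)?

Yes

At c: □◇(¬q ∨ q) requires ◇(¬q ∨ q) at every successor {c}.
    At c: ◇(¬q ∨ q) requires ¬q ∨ q at some successor in {c}.
      ¬q ∨ q holds at c, so ◇(¬q ∨ q) is true at c.
So □◇(¬q ∨ q) is true at c.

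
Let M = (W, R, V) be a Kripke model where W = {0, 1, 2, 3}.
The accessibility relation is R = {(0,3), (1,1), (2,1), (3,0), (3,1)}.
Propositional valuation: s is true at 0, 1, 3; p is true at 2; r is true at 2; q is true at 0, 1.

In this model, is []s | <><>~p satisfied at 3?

Recall that []ψ holds at a world iff ψ holds at every accessible world, and <>ψ holds iff ψ holds at some accessible world.
At 3: []s is true, <><>~p is true, so []s | <><>~p is true.
  At 3: []s requires s at every successor {0, 1}.
    At 0: s is true.
    At 1: s is true.
  So []s is true at 3.
  At 3: <><>~p requires <>~p at some successor in {0, 1}.
    <>~p holds at 0, so <><>~p is true at 3.
      At 0: <>~p requires ~p at some successor in {3}.
        ~p holds at 3, so <>~p is true at 0.

Yes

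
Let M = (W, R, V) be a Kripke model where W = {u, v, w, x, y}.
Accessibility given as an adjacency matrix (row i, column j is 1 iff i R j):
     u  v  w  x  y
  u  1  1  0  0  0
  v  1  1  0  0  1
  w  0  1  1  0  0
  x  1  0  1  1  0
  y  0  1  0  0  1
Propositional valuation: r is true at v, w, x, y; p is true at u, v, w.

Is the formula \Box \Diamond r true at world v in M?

At v: \Box \Diamond r requires \Diamond r at every successor {u, v, y}.
    At u: \Diamond r requires r at some successor in {u, v}.
      r holds at v, so \Diamond r is true at u.
    At v: \Diamond r requires r at some successor in {u, v, y}.
      r holds at v, so \Diamond r is true at v.
    At y: \Diamond r requires r at some successor in {v, y}.
      r holds at v, so \Diamond r is true at y.
So \Box \Diamond r is true at v.

Yes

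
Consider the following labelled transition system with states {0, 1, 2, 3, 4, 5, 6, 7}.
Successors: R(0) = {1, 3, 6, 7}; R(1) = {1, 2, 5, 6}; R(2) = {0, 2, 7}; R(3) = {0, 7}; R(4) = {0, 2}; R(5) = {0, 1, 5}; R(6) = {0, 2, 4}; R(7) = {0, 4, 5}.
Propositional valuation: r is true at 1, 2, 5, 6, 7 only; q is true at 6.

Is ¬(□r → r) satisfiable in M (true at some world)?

Let φ = ¬(□r → r). Evaluate φ at each world:
  0 (successors {1, 3, 6, 7}): φ is false.
  1 (successors {1, 2, 5, 6}): φ is false.
  2 (successors {0, 2, 7}): φ is false.
  3 (successors {0, 7}): φ is false.
  4 (successors {0, 2}): φ is false.
  5 (successors {0, 1, 5}): φ is false.
  6 (successors {0, 2, 4}): φ is false.
  7 (successors {0, 4, 5}): φ is false.
For instance, at 0:
  At 0: □r → r is true, so ¬(□r → r) is false.
    At 0: □r is false, r is false, so □r → r is true.
      At 0: □r requires r at every successor {1, 3, 6, 7}.
        r fails at 3, so □r is false at 0.

No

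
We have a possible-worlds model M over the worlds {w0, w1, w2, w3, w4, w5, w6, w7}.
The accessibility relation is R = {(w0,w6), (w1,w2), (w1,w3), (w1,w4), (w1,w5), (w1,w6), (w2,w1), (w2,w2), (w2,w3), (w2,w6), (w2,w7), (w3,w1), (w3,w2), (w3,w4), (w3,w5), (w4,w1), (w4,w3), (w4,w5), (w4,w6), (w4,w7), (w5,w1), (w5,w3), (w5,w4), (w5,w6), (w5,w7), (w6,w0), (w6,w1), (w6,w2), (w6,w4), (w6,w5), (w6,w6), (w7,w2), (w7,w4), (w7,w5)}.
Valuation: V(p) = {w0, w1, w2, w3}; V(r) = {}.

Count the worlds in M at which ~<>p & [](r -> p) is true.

1

Let φ = ~<>p & [](r -> p). Evaluate φ at each world:
  w0 (successors {w6}): φ is true.
  w1 (successors {w2, w3, w4, w5, w6}): φ is false.
  w2 (successors {w1, w2, w3, w6, w7}): φ is false.
  w3 (successors {w1, w2, w4, w5}): φ is false.
  w4 (successors {w1, w3, w5, w6, w7}): φ is false.
  w5 (successors {w1, w3, w4, w6, w7}): φ is false.
  w6 (successors {w0, w1, w2, w4, w5, w6}): φ is false.
  w7 (successors {w2, w4, w5}): φ is false.
For instance, at w4:
  At w4: ~<>p is false, [](r -> p) is true, so ~<>p & [](r -> p) is false.
    At w4: <>p is true, so ~<>p is false.
      At w4: <>p requires p at some successor in {w1, w3, w5, w6, w7}.
        p holds at w1, so <>p is true at w4.
    At w4: [](r -> p) requires r -> p at every successor {w1, w3, w5, w6, w7}.
      At w1: r -> p is true.
      At w3: r -> p is true.
      At w5: r -> p is true.
      At w6: r -> p is true.
      At w7: r -> p is true.
    So [](r -> p) is true at w4.
Satisfying worlds: {w0}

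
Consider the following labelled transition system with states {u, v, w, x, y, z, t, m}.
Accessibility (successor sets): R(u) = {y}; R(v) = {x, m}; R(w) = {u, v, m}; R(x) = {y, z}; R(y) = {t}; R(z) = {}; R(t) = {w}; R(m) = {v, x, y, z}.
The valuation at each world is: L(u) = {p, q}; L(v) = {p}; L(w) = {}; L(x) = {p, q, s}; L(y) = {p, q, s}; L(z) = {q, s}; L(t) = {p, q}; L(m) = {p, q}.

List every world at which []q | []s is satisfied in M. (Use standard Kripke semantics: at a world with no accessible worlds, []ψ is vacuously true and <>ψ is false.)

u, v, x, y, z

Let φ = []q | []s. Evaluate φ at each world:
  u (successors {y}): φ is true.
  v (successors {x, m}): φ is true.
  w (successors {u, v, m}): φ is false.
  x (successors {y, z}): φ is true.
  y (successors {t}): φ is true.
  z (successors ∅): φ is true.
  t (successors {w}): φ is false.
  m (successors {v, x, y, z}): φ is false.
For instance, at y:
  At y: []q is true, []s is false, so []q | []s is true.
    At y: []q requires q at every successor {t}.
      At t: q is true.
    So []q is true at y.
    At y: []s requires s at every successor {t}.
      s fails at t, so []s is false at y.
Satisfying worlds: {u, v, x, y, z}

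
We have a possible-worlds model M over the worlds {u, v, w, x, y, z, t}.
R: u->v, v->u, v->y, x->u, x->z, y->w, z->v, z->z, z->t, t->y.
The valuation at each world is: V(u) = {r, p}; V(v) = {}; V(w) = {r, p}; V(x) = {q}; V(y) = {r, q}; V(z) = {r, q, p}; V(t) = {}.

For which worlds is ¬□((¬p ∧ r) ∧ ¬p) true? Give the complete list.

u, v, x, y, z

Let φ = ¬□((¬p ∧ r) ∧ ¬p). Evaluate φ at each world:
  u (successors {v}): φ is true.
  v (successors {u, y}): φ is true.
  w (successors ∅): φ is false.
  x (successors {u, z}): φ is true.
  y (successors {w}): φ is true.
  z (successors {v, z, t}): φ is true.
  t (successors {y}): φ is false.
For instance, at v:
  At v: □((¬p ∧ r) ∧ ¬p) is false, so ¬□((¬p ∧ r) ∧ ¬p) is true.
    At v: □((¬p ∧ r) ∧ ¬p) requires (¬p ∧ r) ∧ ¬p at every successor {u, y}.
      (¬p ∧ r) ∧ ¬p fails at u, so □((¬p ∧ r) ∧ ¬p) is false at v.
Satisfying worlds: {u, v, x, y, z}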